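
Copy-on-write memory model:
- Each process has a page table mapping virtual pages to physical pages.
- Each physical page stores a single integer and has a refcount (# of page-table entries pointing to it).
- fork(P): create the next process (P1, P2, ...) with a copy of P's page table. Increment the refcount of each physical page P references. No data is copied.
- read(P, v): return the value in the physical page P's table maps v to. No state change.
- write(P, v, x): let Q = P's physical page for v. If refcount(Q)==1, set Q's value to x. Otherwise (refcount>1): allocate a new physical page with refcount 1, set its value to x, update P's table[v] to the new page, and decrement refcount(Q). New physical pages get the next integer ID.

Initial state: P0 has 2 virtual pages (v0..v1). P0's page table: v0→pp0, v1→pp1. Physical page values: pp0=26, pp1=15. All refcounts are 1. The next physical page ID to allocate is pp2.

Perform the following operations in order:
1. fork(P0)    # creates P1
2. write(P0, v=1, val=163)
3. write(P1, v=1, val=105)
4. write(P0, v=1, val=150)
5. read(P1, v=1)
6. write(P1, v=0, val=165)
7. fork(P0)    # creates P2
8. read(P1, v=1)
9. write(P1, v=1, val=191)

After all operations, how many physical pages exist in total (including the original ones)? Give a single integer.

Answer: 4

Derivation:
Op 1: fork(P0) -> P1. 2 ppages; refcounts: pp0:2 pp1:2
Op 2: write(P0, v1, 163). refcount(pp1)=2>1 -> COPY to pp2. 3 ppages; refcounts: pp0:2 pp1:1 pp2:1
Op 3: write(P1, v1, 105). refcount(pp1)=1 -> write in place. 3 ppages; refcounts: pp0:2 pp1:1 pp2:1
Op 4: write(P0, v1, 150). refcount(pp2)=1 -> write in place. 3 ppages; refcounts: pp0:2 pp1:1 pp2:1
Op 5: read(P1, v1) -> 105. No state change.
Op 6: write(P1, v0, 165). refcount(pp0)=2>1 -> COPY to pp3. 4 ppages; refcounts: pp0:1 pp1:1 pp2:1 pp3:1
Op 7: fork(P0) -> P2. 4 ppages; refcounts: pp0:2 pp1:1 pp2:2 pp3:1
Op 8: read(P1, v1) -> 105. No state change.
Op 9: write(P1, v1, 191). refcount(pp1)=1 -> write in place. 4 ppages; refcounts: pp0:2 pp1:1 pp2:2 pp3:1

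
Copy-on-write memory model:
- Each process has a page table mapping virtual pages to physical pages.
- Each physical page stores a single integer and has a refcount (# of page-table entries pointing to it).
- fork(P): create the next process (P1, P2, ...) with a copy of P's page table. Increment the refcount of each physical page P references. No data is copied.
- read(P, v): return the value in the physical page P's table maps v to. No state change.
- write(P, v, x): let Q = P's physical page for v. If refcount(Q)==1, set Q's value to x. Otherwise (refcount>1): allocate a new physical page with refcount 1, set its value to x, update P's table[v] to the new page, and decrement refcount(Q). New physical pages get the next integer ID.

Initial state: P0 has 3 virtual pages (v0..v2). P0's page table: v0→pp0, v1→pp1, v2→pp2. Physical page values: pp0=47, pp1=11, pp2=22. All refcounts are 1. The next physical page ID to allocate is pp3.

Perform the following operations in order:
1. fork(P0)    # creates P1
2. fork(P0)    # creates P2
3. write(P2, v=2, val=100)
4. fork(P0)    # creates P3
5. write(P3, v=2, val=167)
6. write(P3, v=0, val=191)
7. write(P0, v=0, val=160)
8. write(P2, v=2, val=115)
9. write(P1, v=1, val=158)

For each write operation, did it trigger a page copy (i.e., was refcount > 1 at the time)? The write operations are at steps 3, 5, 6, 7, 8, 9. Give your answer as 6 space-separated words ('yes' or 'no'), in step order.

Op 1: fork(P0) -> P1. 3 ppages; refcounts: pp0:2 pp1:2 pp2:2
Op 2: fork(P0) -> P2. 3 ppages; refcounts: pp0:3 pp1:3 pp2:3
Op 3: write(P2, v2, 100). refcount(pp2)=3>1 -> COPY to pp3. 4 ppages; refcounts: pp0:3 pp1:3 pp2:2 pp3:1
Op 4: fork(P0) -> P3. 4 ppages; refcounts: pp0:4 pp1:4 pp2:3 pp3:1
Op 5: write(P3, v2, 167). refcount(pp2)=3>1 -> COPY to pp4. 5 ppages; refcounts: pp0:4 pp1:4 pp2:2 pp3:1 pp4:1
Op 6: write(P3, v0, 191). refcount(pp0)=4>1 -> COPY to pp5. 6 ppages; refcounts: pp0:3 pp1:4 pp2:2 pp3:1 pp4:1 pp5:1
Op 7: write(P0, v0, 160). refcount(pp0)=3>1 -> COPY to pp6. 7 ppages; refcounts: pp0:2 pp1:4 pp2:2 pp3:1 pp4:1 pp5:1 pp6:1
Op 8: write(P2, v2, 115). refcount(pp3)=1 -> write in place. 7 ppages; refcounts: pp0:2 pp1:4 pp2:2 pp3:1 pp4:1 pp5:1 pp6:1
Op 9: write(P1, v1, 158). refcount(pp1)=4>1 -> COPY to pp7. 8 ppages; refcounts: pp0:2 pp1:3 pp2:2 pp3:1 pp4:1 pp5:1 pp6:1 pp7:1

yes yes yes yes no yes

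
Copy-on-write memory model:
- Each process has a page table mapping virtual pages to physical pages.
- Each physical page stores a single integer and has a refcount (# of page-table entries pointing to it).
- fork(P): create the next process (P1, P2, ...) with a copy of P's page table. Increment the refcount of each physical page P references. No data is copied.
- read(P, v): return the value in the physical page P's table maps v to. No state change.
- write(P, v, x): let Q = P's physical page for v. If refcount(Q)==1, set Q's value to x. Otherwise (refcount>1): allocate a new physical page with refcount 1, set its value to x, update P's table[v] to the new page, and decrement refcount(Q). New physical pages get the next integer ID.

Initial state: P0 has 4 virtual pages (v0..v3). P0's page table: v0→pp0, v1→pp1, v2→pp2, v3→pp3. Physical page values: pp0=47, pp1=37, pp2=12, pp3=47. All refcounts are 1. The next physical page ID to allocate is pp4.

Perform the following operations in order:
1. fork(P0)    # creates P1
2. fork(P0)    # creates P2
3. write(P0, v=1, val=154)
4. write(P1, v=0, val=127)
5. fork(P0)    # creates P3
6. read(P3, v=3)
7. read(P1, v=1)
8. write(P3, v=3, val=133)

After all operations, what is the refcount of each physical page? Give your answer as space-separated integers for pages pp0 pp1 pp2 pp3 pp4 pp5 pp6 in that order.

Answer: 3 2 4 3 2 1 1

Derivation:
Op 1: fork(P0) -> P1. 4 ppages; refcounts: pp0:2 pp1:2 pp2:2 pp3:2
Op 2: fork(P0) -> P2. 4 ppages; refcounts: pp0:3 pp1:3 pp2:3 pp3:3
Op 3: write(P0, v1, 154). refcount(pp1)=3>1 -> COPY to pp4. 5 ppages; refcounts: pp0:3 pp1:2 pp2:3 pp3:3 pp4:1
Op 4: write(P1, v0, 127). refcount(pp0)=3>1 -> COPY to pp5. 6 ppages; refcounts: pp0:2 pp1:2 pp2:3 pp3:3 pp4:1 pp5:1
Op 5: fork(P0) -> P3. 6 ppages; refcounts: pp0:3 pp1:2 pp2:4 pp3:4 pp4:2 pp5:1
Op 6: read(P3, v3) -> 47. No state change.
Op 7: read(P1, v1) -> 37. No state change.
Op 8: write(P3, v3, 133). refcount(pp3)=4>1 -> COPY to pp6. 7 ppages; refcounts: pp0:3 pp1:2 pp2:4 pp3:3 pp4:2 pp5:1 pp6:1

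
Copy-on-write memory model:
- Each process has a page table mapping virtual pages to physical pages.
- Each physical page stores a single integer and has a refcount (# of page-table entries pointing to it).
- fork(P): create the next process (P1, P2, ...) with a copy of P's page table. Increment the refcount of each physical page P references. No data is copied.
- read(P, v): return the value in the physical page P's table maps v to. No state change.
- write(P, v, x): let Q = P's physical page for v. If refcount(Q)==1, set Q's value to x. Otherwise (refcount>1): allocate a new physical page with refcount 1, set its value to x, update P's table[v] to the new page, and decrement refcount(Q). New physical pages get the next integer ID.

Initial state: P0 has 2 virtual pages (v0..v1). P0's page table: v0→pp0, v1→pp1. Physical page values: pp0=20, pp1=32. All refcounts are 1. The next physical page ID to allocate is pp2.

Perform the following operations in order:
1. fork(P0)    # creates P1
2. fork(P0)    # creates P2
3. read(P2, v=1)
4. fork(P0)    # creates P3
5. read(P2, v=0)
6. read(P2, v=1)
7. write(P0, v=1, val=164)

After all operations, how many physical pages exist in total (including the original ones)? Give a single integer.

Answer: 3

Derivation:
Op 1: fork(P0) -> P1. 2 ppages; refcounts: pp0:2 pp1:2
Op 2: fork(P0) -> P2. 2 ppages; refcounts: pp0:3 pp1:3
Op 3: read(P2, v1) -> 32. No state change.
Op 4: fork(P0) -> P3. 2 ppages; refcounts: pp0:4 pp1:4
Op 5: read(P2, v0) -> 20. No state change.
Op 6: read(P2, v1) -> 32. No state change.
Op 7: write(P0, v1, 164). refcount(pp1)=4>1 -> COPY to pp2. 3 ppages; refcounts: pp0:4 pp1:3 pp2:1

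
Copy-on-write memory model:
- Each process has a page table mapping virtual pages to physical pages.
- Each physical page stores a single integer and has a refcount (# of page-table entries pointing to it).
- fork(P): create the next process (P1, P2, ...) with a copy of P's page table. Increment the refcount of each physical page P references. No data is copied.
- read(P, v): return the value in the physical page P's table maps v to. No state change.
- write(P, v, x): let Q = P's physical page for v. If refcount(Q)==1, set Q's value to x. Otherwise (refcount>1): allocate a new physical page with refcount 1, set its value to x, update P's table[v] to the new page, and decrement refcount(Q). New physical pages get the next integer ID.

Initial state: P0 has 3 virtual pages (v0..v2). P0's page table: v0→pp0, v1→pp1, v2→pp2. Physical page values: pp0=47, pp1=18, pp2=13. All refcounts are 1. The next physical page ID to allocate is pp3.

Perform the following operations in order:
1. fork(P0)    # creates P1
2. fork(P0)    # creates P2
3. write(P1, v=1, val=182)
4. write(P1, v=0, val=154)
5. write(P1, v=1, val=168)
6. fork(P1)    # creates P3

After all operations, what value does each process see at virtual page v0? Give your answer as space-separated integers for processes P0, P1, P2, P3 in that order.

Op 1: fork(P0) -> P1. 3 ppages; refcounts: pp0:2 pp1:2 pp2:2
Op 2: fork(P0) -> P2. 3 ppages; refcounts: pp0:3 pp1:3 pp2:3
Op 3: write(P1, v1, 182). refcount(pp1)=3>1 -> COPY to pp3. 4 ppages; refcounts: pp0:3 pp1:2 pp2:3 pp3:1
Op 4: write(P1, v0, 154). refcount(pp0)=3>1 -> COPY to pp4. 5 ppages; refcounts: pp0:2 pp1:2 pp2:3 pp3:1 pp4:1
Op 5: write(P1, v1, 168). refcount(pp3)=1 -> write in place. 5 ppages; refcounts: pp0:2 pp1:2 pp2:3 pp3:1 pp4:1
Op 6: fork(P1) -> P3. 5 ppages; refcounts: pp0:2 pp1:2 pp2:4 pp3:2 pp4:2
P0: v0 -> pp0 = 47
P1: v0 -> pp4 = 154
P2: v0 -> pp0 = 47
P3: v0 -> pp4 = 154

Answer: 47 154 47 154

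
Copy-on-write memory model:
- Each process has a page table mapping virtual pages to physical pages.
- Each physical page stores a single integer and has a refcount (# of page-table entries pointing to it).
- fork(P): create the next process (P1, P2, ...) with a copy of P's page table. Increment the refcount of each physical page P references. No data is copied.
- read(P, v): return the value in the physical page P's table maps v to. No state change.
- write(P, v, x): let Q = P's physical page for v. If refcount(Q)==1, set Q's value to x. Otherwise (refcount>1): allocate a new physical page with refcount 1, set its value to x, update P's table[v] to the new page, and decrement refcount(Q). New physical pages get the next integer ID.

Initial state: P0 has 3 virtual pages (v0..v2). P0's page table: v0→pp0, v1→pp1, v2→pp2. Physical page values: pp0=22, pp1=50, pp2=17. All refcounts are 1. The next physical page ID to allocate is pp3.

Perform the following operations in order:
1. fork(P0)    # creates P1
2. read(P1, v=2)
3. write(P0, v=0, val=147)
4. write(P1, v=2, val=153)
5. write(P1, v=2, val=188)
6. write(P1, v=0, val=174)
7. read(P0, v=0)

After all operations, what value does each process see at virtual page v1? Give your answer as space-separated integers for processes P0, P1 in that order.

Answer: 50 50

Derivation:
Op 1: fork(P0) -> P1. 3 ppages; refcounts: pp0:2 pp1:2 pp2:2
Op 2: read(P1, v2) -> 17. No state change.
Op 3: write(P0, v0, 147). refcount(pp0)=2>1 -> COPY to pp3. 4 ppages; refcounts: pp0:1 pp1:2 pp2:2 pp3:1
Op 4: write(P1, v2, 153). refcount(pp2)=2>1 -> COPY to pp4. 5 ppages; refcounts: pp0:1 pp1:2 pp2:1 pp3:1 pp4:1
Op 5: write(P1, v2, 188). refcount(pp4)=1 -> write in place. 5 ppages; refcounts: pp0:1 pp1:2 pp2:1 pp3:1 pp4:1
Op 6: write(P1, v0, 174). refcount(pp0)=1 -> write in place. 5 ppages; refcounts: pp0:1 pp1:2 pp2:1 pp3:1 pp4:1
Op 7: read(P0, v0) -> 147. No state change.
P0: v1 -> pp1 = 50
P1: v1 -> pp1 = 50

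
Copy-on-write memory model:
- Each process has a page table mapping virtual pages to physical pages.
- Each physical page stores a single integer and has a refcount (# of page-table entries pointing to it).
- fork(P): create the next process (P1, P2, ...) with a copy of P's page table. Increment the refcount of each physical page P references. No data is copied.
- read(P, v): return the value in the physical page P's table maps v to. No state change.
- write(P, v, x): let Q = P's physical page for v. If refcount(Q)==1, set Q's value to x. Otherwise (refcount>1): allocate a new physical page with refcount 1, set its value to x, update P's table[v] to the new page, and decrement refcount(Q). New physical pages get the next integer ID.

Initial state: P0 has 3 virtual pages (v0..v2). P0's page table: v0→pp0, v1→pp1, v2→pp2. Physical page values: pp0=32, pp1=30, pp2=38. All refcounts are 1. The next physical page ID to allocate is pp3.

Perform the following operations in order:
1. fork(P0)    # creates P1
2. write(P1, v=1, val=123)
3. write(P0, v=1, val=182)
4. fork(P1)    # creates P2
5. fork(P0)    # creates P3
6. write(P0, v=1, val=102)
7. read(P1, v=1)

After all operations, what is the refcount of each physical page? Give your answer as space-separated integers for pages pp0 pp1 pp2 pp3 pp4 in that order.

Op 1: fork(P0) -> P1. 3 ppages; refcounts: pp0:2 pp1:2 pp2:2
Op 2: write(P1, v1, 123). refcount(pp1)=2>1 -> COPY to pp3. 4 ppages; refcounts: pp0:2 pp1:1 pp2:2 pp3:1
Op 3: write(P0, v1, 182). refcount(pp1)=1 -> write in place. 4 ppages; refcounts: pp0:2 pp1:1 pp2:2 pp3:1
Op 4: fork(P1) -> P2. 4 ppages; refcounts: pp0:3 pp1:1 pp2:3 pp3:2
Op 5: fork(P0) -> P3. 4 ppages; refcounts: pp0:4 pp1:2 pp2:4 pp3:2
Op 6: write(P0, v1, 102). refcount(pp1)=2>1 -> COPY to pp4. 5 ppages; refcounts: pp0:4 pp1:1 pp2:4 pp3:2 pp4:1
Op 7: read(P1, v1) -> 123. No state change.

Answer: 4 1 4 2 1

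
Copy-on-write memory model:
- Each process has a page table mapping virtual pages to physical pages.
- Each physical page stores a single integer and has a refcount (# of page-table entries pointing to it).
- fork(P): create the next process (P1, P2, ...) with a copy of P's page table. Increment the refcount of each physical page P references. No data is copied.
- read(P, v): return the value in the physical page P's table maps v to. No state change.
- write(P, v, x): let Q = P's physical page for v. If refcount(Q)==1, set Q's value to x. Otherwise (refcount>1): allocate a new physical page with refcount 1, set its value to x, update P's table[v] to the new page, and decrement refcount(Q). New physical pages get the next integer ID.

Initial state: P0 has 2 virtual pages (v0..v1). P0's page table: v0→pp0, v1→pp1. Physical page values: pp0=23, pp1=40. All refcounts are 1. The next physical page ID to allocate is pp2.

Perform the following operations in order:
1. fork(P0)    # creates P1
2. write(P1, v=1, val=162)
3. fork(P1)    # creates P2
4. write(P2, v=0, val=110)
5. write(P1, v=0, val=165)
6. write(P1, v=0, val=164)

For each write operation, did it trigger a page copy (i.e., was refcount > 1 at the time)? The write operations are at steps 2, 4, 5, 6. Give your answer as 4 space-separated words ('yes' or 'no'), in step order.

Op 1: fork(P0) -> P1. 2 ppages; refcounts: pp0:2 pp1:2
Op 2: write(P1, v1, 162). refcount(pp1)=2>1 -> COPY to pp2. 3 ppages; refcounts: pp0:2 pp1:1 pp2:1
Op 3: fork(P1) -> P2. 3 ppages; refcounts: pp0:3 pp1:1 pp2:2
Op 4: write(P2, v0, 110). refcount(pp0)=3>1 -> COPY to pp3. 4 ppages; refcounts: pp0:2 pp1:1 pp2:2 pp3:1
Op 5: write(P1, v0, 165). refcount(pp0)=2>1 -> COPY to pp4. 5 ppages; refcounts: pp0:1 pp1:1 pp2:2 pp3:1 pp4:1
Op 6: write(P1, v0, 164). refcount(pp4)=1 -> write in place. 5 ppages; refcounts: pp0:1 pp1:1 pp2:2 pp3:1 pp4:1

yes yes yes no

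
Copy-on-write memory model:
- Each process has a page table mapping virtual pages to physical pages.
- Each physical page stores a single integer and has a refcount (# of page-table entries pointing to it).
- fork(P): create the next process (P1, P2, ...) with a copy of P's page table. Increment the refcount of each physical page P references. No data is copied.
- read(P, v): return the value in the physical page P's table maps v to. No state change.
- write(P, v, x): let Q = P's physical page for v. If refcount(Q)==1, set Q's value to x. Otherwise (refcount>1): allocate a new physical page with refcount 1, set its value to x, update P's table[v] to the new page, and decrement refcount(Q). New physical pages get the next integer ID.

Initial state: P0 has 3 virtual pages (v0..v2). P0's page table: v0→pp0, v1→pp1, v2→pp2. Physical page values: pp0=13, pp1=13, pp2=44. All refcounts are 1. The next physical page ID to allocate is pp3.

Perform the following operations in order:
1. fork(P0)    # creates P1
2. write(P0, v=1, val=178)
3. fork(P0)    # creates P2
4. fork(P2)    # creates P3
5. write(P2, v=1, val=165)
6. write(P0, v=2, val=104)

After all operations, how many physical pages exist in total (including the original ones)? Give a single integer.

Answer: 6

Derivation:
Op 1: fork(P0) -> P1. 3 ppages; refcounts: pp0:2 pp1:2 pp2:2
Op 2: write(P0, v1, 178). refcount(pp1)=2>1 -> COPY to pp3. 4 ppages; refcounts: pp0:2 pp1:1 pp2:2 pp3:1
Op 3: fork(P0) -> P2. 4 ppages; refcounts: pp0:3 pp1:1 pp2:3 pp3:2
Op 4: fork(P2) -> P3. 4 ppages; refcounts: pp0:4 pp1:1 pp2:4 pp3:3
Op 5: write(P2, v1, 165). refcount(pp3)=3>1 -> COPY to pp4. 5 ppages; refcounts: pp0:4 pp1:1 pp2:4 pp3:2 pp4:1
Op 6: write(P0, v2, 104). refcount(pp2)=4>1 -> COPY to pp5. 6 ppages; refcounts: pp0:4 pp1:1 pp2:3 pp3:2 pp4:1 pp5:1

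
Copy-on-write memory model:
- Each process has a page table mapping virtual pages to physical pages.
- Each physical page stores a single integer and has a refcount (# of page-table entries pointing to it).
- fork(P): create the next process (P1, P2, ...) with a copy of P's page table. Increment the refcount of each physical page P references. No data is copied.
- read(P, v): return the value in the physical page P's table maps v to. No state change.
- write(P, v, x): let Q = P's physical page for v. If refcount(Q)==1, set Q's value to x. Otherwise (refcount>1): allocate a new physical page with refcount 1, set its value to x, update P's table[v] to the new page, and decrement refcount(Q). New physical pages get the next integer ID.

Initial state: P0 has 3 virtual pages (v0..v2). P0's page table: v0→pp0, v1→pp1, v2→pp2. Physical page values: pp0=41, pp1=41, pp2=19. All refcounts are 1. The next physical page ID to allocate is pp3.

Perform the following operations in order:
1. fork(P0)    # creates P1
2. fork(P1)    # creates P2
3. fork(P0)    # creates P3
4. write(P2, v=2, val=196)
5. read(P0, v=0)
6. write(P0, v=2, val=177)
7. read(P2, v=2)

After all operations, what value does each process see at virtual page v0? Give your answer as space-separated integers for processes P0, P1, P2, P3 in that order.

Answer: 41 41 41 41

Derivation:
Op 1: fork(P0) -> P1. 3 ppages; refcounts: pp0:2 pp1:2 pp2:2
Op 2: fork(P1) -> P2. 3 ppages; refcounts: pp0:3 pp1:3 pp2:3
Op 3: fork(P0) -> P3. 3 ppages; refcounts: pp0:4 pp1:4 pp2:4
Op 4: write(P2, v2, 196). refcount(pp2)=4>1 -> COPY to pp3. 4 ppages; refcounts: pp0:4 pp1:4 pp2:3 pp3:1
Op 5: read(P0, v0) -> 41. No state change.
Op 6: write(P0, v2, 177). refcount(pp2)=3>1 -> COPY to pp4. 5 ppages; refcounts: pp0:4 pp1:4 pp2:2 pp3:1 pp4:1
Op 7: read(P2, v2) -> 196. No state change.
P0: v0 -> pp0 = 41
P1: v0 -> pp0 = 41
P2: v0 -> pp0 = 41
P3: v0 -> pp0 = 41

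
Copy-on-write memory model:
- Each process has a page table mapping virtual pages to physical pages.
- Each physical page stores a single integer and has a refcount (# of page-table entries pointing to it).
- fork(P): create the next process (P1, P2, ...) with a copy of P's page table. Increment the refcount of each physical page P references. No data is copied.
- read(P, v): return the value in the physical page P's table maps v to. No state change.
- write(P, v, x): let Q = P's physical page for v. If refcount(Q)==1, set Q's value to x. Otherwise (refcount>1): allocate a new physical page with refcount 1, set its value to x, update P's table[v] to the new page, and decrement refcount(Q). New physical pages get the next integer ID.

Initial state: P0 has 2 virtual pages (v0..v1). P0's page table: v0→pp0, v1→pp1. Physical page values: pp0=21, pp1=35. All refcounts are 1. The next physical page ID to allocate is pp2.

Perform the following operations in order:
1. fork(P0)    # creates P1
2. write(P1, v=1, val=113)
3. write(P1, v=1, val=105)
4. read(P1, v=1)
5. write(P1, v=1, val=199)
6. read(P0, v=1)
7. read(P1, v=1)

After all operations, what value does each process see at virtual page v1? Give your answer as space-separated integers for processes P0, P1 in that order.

Op 1: fork(P0) -> P1. 2 ppages; refcounts: pp0:2 pp1:2
Op 2: write(P1, v1, 113). refcount(pp1)=2>1 -> COPY to pp2. 3 ppages; refcounts: pp0:2 pp1:1 pp2:1
Op 3: write(P1, v1, 105). refcount(pp2)=1 -> write in place. 3 ppages; refcounts: pp0:2 pp1:1 pp2:1
Op 4: read(P1, v1) -> 105. No state change.
Op 5: write(P1, v1, 199). refcount(pp2)=1 -> write in place. 3 ppages; refcounts: pp0:2 pp1:1 pp2:1
Op 6: read(P0, v1) -> 35. No state change.
Op 7: read(P1, v1) -> 199. No state change.
P0: v1 -> pp1 = 35
P1: v1 -> pp2 = 199

Answer: 35 199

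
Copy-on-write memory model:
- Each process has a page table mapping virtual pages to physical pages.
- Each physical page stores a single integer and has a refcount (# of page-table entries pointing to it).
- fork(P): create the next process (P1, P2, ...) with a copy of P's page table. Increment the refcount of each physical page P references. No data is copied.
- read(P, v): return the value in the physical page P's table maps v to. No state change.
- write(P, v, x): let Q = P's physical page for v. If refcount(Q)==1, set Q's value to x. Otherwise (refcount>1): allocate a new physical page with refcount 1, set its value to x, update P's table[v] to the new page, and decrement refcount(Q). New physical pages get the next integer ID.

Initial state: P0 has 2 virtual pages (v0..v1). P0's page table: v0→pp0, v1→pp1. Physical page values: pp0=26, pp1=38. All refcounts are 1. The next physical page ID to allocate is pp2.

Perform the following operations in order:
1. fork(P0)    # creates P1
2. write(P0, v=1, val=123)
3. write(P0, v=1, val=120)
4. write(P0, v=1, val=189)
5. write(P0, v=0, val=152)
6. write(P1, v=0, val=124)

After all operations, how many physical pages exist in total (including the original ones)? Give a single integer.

Answer: 4

Derivation:
Op 1: fork(P0) -> P1. 2 ppages; refcounts: pp0:2 pp1:2
Op 2: write(P0, v1, 123). refcount(pp1)=2>1 -> COPY to pp2. 3 ppages; refcounts: pp0:2 pp1:1 pp2:1
Op 3: write(P0, v1, 120). refcount(pp2)=1 -> write in place. 3 ppages; refcounts: pp0:2 pp1:1 pp2:1
Op 4: write(P0, v1, 189). refcount(pp2)=1 -> write in place. 3 ppages; refcounts: pp0:2 pp1:1 pp2:1
Op 5: write(P0, v0, 152). refcount(pp0)=2>1 -> COPY to pp3. 4 ppages; refcounts: pp0:1 pp1:1 pp2:1 pp3:1
Op 6: write(P1, v0, 124). refcount(pp0)=1 -> write in place. 4 ppages; refcounts: pp0:1 pp1:1 pp2:1 pp3:1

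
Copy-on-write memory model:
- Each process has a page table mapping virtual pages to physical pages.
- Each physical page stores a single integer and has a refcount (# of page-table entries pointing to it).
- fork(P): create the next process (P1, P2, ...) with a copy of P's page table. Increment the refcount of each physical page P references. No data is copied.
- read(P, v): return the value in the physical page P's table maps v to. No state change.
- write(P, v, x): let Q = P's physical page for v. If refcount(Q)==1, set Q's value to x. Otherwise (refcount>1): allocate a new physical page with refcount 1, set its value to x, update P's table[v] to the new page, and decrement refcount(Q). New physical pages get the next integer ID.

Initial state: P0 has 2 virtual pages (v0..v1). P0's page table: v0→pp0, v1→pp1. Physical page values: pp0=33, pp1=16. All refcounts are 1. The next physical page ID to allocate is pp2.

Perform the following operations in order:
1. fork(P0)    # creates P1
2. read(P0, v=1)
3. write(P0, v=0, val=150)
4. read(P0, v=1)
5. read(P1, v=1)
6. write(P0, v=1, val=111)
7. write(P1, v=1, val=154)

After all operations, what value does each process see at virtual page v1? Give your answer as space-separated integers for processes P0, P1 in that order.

Op 1: fork(P0) -> P1. 2 ppages; refcounts: pp0:2 pp1:2
Op 2: read(P0, v1) -> 16. No state change.
Op 3: write(P0, v0, 150). refcount(pp0)=2>1 -> COPY to pp2. 3 ppages; refcounts: pp0:1 pp1:2 pp2:1
Op 4: read(P0, v1) -> 16. No state change.
Op 5: read(P1, v1) -> 16. No state change.
Op 6: write(P0, v1, 111). refcount(pp1)=2>1 -> COPY to pp3. 4 ppages; refcounts: pp0:1 pp1:1 pp2:1 pp3:1
Op 7: write(P1, v1, 154). refcount(pp1)=1 -> write in place. 4 ppages; refcounts: pp0:1 pp1:1 pp2:1 pp3:1
P0: v1 -> pp3 = 111
P1: v1 -> pp1 = 154

Answer: 111 154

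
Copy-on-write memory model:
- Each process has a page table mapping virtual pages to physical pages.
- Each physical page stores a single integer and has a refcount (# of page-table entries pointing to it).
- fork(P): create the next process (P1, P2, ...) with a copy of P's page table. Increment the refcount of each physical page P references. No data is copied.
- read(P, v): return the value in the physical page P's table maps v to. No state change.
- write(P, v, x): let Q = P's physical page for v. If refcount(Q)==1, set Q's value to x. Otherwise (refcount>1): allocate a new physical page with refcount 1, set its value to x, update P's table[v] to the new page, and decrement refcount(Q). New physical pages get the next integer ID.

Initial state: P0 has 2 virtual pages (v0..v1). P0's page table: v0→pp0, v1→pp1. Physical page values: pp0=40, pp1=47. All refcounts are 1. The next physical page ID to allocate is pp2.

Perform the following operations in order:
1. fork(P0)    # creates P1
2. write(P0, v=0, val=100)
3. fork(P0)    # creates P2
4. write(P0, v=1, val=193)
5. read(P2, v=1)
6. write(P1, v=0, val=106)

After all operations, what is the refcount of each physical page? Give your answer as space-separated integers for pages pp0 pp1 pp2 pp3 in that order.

Answer: 1 2 2 1

Derivation:
Op 1: fork(P0) -> P1. 2 ppages; refcounts: pp0:2 pp1:2
Op 2: write(P0, v0, 100). refcount(pp0)=2>1 -> COPY to pp2. 3 ppages; refcounts: pp0:1 pp1:2 pp2:1
Op 3: fork(P0) -> P2. 3 ppages; refcounts: pp0:1 pp1:3 pp2:2
Op 4: write(P0, v1, 193). refcount(pp1)=3>1 -> COPY to pp3. 4 ppages; refcounts: pp0:1 pp1:2 pp2:2 pp3:1
Op 5: read(P2, v1) -> 47. No state change.
Op 6: write(P1, v0, 106). refcount(pp0)=1 -> write in place. 4 ppages; refcounts: pp0:1 pp1:2 pp2:2 pp3:1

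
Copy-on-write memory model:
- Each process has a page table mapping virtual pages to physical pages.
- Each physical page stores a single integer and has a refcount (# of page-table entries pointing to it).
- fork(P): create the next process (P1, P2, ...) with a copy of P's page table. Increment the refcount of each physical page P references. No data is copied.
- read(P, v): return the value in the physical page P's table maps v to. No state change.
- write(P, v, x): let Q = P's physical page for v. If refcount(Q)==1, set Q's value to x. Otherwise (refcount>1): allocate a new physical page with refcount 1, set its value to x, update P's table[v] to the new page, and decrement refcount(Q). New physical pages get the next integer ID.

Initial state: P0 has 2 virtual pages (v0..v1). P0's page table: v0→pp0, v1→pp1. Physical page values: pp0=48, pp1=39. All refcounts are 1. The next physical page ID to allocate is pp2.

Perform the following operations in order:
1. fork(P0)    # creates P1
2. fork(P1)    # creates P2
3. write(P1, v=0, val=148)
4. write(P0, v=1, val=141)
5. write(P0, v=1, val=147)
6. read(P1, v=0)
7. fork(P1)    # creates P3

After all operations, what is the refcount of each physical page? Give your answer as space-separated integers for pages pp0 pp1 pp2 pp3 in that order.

Answer: 2 3 2 1

Derivation:
Op 1: fork(P0) -> P1. 2 ppages; refcounts: pp0:2 pp1:2
Op 2: fork(P1) -> P2. 2 ppages; refcounts: pp0:3 pp1:3
Op 3: write(P1, v0, 148). refcount(pp0)=3>1 -> COPY to pp2. 3 ppages; refcounts: pp0:2 pp1:3 pp2:1
Op 4: write(P0, v1, 141). refcount(pp1)=3>1 -> COPY to pp3. 4 ppages; refcounts: pp0:2 pp1:2 pp2:1 pp3:1
Op 5: write(P0, v1, 147). refcount(pp3)=1 -> write in place. 4 ppages; refcounts: pp0:2 pp1:2 pp2:1 pp3:1
Op 6: read(P1, v0) -> 148. No state change.
Op 7: fork(P1) -> P3. 4 ppages; refcounts: pp0:2 pp1:3 pp2:2 pp3:1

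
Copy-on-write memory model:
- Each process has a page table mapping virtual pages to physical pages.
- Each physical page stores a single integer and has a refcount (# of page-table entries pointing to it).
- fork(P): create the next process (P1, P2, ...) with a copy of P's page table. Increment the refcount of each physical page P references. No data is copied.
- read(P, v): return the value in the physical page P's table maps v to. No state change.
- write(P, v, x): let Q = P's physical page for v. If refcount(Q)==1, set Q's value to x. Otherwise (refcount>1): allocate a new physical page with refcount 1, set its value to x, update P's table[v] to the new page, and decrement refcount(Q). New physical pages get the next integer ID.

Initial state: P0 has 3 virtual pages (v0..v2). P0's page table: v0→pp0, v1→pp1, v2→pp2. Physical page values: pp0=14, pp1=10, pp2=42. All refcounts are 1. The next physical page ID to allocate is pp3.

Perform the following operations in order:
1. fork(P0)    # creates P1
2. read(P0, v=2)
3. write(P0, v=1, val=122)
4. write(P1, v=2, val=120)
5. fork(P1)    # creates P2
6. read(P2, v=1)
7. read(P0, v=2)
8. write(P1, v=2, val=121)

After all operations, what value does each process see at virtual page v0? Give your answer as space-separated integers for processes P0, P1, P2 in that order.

Answer: 14 14 14

Derivation:
Op 1: fork(P0) -> P1. 3 ppages; refcounts: pp0:2 pp1:2 pp2:2
Op 2: read(P0, v2) -> 42. No state change.
Op 3: write(P0, v1, 122). refcount(pp1)=2>1 -> COPY to pp3. 4 ppages; refcounts: pp0:2 pp1:1 pp2:2 pp3:1
Op 4: write(P1, v2, 120). refcount(pp2)=2>1 -> COPY to pp4. 5 ppages; refcounts: pp0:2 pp1:1 pp2:1 pp3:1 pp4:1
Op 5: fork(P1) -> P2. 5 ppages; refcounts: pp0:3 pp1:2 pp2:1 pp3:1 pp4:2
Op 6: read(P2, v1) -> 10. No state change.
Op 7: read(P0, v2) -> 42. No state change.
Op 8: write(P1, v2, 121). refcount(pp4)=2>1 -> COPY to pp5. 6 ppages; refcounts: pp0:3 pp1:2 pp2:1 pp3:1 pp4:1 pp5:1
P0: v0 -> pp0 = 14
P1: v0 -> pp0 = 14
P2: v0 -> pp0 = 14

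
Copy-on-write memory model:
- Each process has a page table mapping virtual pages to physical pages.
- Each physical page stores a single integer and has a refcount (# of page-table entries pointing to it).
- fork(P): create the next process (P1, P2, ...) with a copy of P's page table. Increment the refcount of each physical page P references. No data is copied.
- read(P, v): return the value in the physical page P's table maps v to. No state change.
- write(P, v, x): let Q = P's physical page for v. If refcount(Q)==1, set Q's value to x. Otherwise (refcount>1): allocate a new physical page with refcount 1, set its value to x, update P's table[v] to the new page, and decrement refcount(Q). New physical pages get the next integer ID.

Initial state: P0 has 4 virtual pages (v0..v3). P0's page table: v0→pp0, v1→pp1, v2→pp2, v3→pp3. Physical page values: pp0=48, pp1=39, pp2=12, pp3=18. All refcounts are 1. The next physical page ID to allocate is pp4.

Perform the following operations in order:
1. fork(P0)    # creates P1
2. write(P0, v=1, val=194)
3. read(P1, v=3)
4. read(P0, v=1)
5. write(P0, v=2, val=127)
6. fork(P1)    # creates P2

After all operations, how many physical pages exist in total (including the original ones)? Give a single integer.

Answer: 6

Derivation:
Op 1: fork(P0) -> P1. 4 ppages; refcounts: pp0:2 pp1:2 pp2:2 pp3:2
Op 2: write(P0, v1, 194). refcount(pp1)=2>1 -> COPY to pp4. 5 ppages; refcounts: pp0:2 pp1:1 pp2:2 pp3:2 pp4:1
Op 3: read(P1, v3) -> 18. No state change.
Op 4: read(P0, v1) -> 194. No state change.
Op 5: write(P0, v2, 127). refcount(pp2)=2>1 -> COPY to pp5. 6 ppages; refcounts: pp0:2 pp1:1 pp2:1 pp3:2 pp4:1 pp5:1
Op 6: fork(P1) -> P2. 6 ppages; refcounts: pp0:3 pp1:2 pp2:2 pp3:3 pp4:1 pp5:1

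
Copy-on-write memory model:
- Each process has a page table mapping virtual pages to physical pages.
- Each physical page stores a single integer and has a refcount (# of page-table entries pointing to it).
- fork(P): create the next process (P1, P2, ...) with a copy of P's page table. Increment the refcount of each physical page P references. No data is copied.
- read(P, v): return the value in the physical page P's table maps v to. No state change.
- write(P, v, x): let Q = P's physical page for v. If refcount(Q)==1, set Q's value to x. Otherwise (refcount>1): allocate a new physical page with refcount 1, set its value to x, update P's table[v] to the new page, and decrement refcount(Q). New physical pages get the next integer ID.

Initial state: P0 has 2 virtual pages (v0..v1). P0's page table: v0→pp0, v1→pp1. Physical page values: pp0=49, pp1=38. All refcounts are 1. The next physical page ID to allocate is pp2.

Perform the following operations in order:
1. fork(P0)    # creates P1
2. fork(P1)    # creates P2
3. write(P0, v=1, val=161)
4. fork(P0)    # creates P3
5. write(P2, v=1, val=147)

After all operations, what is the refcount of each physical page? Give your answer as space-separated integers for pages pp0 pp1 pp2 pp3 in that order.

Answer: 4 1 2 1

Derivation:
Op 1: fork(P0) -> P1. 2 ppages; refcounts: pp0:2 pp1:2
Op 2: fork(P1) -> P2. 2 ppages; refcounts: pp0:3 pp1:3
Op 3: write(P0, v1, 161). refcount(pp1)=3>1 -> COPY to pp2. 3 ppages; refcounts: pp0:3 pp1:2 pp2:1
Op 4: fork(P0) -> P3. 3 ppages; refcounts: pp0:4 pp1:2 pp2:2
Op 5: write(P2, v1, 147). refcount(pp1)=2>1 -> COPY to pp3. 4 ppages; refcounts: pp0:4 pp1:1 pp2:2 pp3:1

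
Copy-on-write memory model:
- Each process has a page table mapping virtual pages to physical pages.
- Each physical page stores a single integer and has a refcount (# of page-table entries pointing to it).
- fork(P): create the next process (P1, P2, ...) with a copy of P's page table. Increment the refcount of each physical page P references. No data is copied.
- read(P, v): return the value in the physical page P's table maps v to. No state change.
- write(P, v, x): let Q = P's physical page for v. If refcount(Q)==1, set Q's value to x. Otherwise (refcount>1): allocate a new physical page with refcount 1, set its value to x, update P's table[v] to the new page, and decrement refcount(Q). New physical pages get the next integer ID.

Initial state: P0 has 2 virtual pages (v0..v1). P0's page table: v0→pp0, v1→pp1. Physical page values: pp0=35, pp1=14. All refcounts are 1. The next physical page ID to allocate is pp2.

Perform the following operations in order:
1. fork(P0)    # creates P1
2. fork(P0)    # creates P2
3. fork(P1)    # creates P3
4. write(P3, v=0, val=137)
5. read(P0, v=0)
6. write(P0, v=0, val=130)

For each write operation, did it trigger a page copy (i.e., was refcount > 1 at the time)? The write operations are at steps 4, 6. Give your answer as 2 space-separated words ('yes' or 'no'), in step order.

Op 1: fork(P0) -> P1. 2 ppages; refcounts: pp0:2 pp1:2
Op 2: fork(P0) -> P2. 2 ppages; refcounts: pp0:3 pp1:3
Op 3: fork(P1) -> P3. 2 ppages; refcounts: pp0:4 pp1:4
Op 4: write(P3, v0, 137). refcount(pp0)=4>1 -> COPY to pp2. 3 ppages; refcounts: pp0:3 pp1:4 pp2:1
Op 5: read(P0, v0) -> 35. No state change.
Op 6: write(P0, v0, 130). refcount(pp0)=3>1 -> COPY to pp3. 4 ppages; refcounts: pp0:2 pp1:4 pp2:1 pp3:1

yes yes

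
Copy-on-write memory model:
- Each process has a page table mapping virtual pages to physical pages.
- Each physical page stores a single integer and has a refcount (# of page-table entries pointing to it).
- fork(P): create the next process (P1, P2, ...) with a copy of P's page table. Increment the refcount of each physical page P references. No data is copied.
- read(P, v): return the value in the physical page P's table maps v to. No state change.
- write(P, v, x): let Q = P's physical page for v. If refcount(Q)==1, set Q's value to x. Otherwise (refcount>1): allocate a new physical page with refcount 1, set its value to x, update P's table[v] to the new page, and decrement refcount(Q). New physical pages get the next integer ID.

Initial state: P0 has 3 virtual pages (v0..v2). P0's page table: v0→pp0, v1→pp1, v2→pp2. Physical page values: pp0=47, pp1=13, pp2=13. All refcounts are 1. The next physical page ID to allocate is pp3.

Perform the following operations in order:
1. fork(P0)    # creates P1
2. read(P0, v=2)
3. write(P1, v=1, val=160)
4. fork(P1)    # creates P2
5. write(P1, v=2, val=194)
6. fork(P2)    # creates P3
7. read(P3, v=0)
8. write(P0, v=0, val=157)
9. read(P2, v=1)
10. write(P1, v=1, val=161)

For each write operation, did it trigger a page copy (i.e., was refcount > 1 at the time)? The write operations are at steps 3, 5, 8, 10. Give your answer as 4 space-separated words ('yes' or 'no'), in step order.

Op 1: fork(P0) -> P1. 3 ppages; refcounts: pp0:2 pp1:2 pp2:2
Op 2: read(P0, v2) -> 13. No state change.
Op 3: write(P1, v1, 160). refcount(pp1)=2>1 -> COPY to pp3. 4 ppages; refcounts: pp0:2 pp1:1 pp2:2 pp3:1
Op 4: fork(P1) -> P2. 4 ppages; refcounts: pp0:3 pp1:1 pp2:3 pp3:2
Op 5: write(P1, v2, 194). refcount(pp2)=3>1 -> COPY to pp4. 5 ppages; refcounts: pp0:3 pp1:1 pp2:2 pp3:2 pp4:1
Op 6: fork(P2) -> P3. 5 ppages; refcounts: pp0:4 pp1:1 pp2:3 pp3:3 pp4:1
Op 7: read(P3, v0) -> 47. No state change.
Op 8: write(P0, v0, 157). refcount(pp0)=4>1 -> COPY to pp5. 6 ppages; refcounts: pp0:3 pp1:1 pp2:3 pp3:3 pp4:1 pp5:1
Op 9: read(P2, v1) -> 160. No state change.
Op 10: write(P1, v1, 161). refcount(pp3)=3>1 -> COPY to pp6. 7 ppages; refcounts: pp0:3 pp1:1 pp2:3 pp3:2 pp4:1 pp5:1 pp6:1

yes yes yes yes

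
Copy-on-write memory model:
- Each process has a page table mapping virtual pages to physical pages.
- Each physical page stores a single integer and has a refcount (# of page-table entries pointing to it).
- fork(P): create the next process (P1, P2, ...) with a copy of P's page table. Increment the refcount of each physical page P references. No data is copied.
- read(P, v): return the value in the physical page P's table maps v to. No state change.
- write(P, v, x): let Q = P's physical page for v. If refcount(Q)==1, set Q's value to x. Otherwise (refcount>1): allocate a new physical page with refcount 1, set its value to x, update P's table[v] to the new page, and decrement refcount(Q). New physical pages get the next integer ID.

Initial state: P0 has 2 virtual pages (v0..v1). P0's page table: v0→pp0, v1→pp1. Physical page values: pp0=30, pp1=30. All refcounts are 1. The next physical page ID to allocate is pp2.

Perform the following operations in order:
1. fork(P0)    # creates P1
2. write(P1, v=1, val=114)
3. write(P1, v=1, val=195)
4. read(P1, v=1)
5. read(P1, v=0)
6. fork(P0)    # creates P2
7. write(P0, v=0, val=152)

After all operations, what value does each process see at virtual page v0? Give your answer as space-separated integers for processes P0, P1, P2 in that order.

Answer: 152 30 30

Derivation:
Op 1: fork(P0) -> P1. 2 ppages; refcounts: pp0:2 pp1:2
Op 2: write(P1, v1, 114). refcount(pp1)=2>1 -> COPY to pp2. 3 ppages; refcounts: pp0:2 pp1:1 pp2:1
Op 3: write(P1, v1, 195). refcount(pp2)=1 -> write in place. 3 ppages; refcounts: pp0:2 pp1:1 pp2:1
Op 4: read(P1, v1) -> 195. No state change.
Op 5: read(P1, v0) -> 30. No state change.
Op 6: fork(P0) -> P2. 3 ppages; refcounts: pp0:3 pp1:2 pp2:1
Op 7: write(P0, v0, 152). refcount(pp0)=3>1 -> COPY to pp3. 4 ppages; refcounts: pp0:2 pp1:2 pp2:1 pp3:1
P0: v0 -> pp3 = 152
P1: v0 -> pp0 = 30
P2: v0 -> pp0 = 30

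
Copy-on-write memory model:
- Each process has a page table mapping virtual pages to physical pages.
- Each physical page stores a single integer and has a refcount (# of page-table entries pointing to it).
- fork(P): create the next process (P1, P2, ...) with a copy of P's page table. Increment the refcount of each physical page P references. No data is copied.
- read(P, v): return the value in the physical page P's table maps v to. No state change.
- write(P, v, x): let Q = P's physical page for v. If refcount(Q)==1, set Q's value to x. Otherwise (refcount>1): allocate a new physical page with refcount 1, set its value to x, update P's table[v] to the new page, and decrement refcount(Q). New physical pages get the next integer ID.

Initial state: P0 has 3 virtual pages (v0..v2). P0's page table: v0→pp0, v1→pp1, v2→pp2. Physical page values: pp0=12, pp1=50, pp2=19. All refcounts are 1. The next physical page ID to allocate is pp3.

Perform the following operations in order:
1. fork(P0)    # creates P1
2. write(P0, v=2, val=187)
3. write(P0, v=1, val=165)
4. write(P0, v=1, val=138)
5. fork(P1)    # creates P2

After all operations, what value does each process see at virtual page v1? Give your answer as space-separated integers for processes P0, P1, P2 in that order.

Op 1: fork(P0) -> P1. 3 ppages; refcounts: pp0:2 pp1:2 pp2:2
Op 2: write(P0, v2, 187). refcount(pp2)=2>1 -> COPY to pp3. 4 ppages; refcounts: pp0:2 pp1:2 pp2:1 pp3:1
Op 3: write(P0, v1, 165). refcount(pp1)=2>1 -> COPY to pp4. 5 ppages; refcounts: pp0:2 pp1:1 pp2:1 pp3:1 pp4:1
Op 4: write(P0, v1, 138). refcount(pp4)=1 -> write in place. 5 ppages; refcounts: pp0:2 pp1:1 pp2:1 pp3:1 pp4:1
Op 5: fork(P1) -> P2. 5 ppages; refcounts: pp0:3 pp1:2 pp2:2 pp3:1 pp4:1
P0: v1 -> pp4 = 138
P1: v1 -> pp1 = 50
P2: v1 -> pp1 = 50

Answer: 138 50 50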